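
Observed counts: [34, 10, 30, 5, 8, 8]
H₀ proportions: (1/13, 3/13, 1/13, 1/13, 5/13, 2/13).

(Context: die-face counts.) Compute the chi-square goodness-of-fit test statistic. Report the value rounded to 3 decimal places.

test statistic = 200.460

n = 95; E_i = n·p_i = [7.31, 21.92, 7.31, 7.31, 36.54, 14.62]
χ² = (34−7.31)²/7.31 + (10−21.92)²/21.92 + (30−7.31)²/7.31 + (5−7.31)²/7.31 + (8−36.54)²/36.54 + (8−14.62)²/14.62 = 200.4604
df = 5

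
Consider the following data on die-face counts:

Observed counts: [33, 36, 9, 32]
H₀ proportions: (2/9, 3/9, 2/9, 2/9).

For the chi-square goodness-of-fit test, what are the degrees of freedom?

df = k − 1 = 4 − 1 = 3

degrees of freedom = 3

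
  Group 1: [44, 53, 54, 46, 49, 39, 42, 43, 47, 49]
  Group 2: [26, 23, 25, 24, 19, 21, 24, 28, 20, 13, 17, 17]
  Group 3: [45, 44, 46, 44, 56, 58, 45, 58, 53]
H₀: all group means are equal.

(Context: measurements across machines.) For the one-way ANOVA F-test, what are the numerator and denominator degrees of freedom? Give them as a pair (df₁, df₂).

degrees of freedom = [2, 28]

k = 3 groups, N = 31 total
df = (k−1, N−k) = (3−1, 31−3) = (2, 28)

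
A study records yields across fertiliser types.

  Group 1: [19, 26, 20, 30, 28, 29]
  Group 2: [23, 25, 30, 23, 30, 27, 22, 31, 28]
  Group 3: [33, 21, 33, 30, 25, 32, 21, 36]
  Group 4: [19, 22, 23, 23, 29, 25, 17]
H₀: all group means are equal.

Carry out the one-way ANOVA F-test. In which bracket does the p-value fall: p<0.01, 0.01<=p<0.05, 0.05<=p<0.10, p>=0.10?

p-value bracket: 0.05<=p<0.10

Group means [25.33, 26.56, 28.88, 22.57], grand mean 26.000
SSB = Σnᵢ(x̄ᵢ−x̄)² = 153.855; SSW = ΣΣ(x−x̄ᵢ)² = 532.145
MSB = 153.855/3 = 51.2851; MSW = 532.145/26 = 20.4671
F = MSB/MSW = 2.5057
df = (3, 26)
p-value (upper-tail) = 0.08119
→ bracket: 0.05<=p<0.10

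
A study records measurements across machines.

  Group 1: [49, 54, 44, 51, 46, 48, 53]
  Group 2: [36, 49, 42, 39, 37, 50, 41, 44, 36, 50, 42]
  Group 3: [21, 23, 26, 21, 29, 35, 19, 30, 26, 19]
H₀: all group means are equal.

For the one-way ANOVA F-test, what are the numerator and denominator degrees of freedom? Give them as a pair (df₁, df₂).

degrees of freedom = [2, 25]

k = 3 groups, N = 28 total
df = (k−1, N−k) = (3−1, 28−3) = (2, 25)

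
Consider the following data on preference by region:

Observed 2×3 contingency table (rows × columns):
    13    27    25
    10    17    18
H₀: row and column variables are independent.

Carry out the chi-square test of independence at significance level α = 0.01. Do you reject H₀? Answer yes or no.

Row totals [65, 45], col totals [23, 44, 43], n=110
χ² = (13−13.59)²/13.59 + (27−26.00)²/26.00 + (25−25.41)²/25.41 + (10−9.41)²/9.41 + (17−18.00)²/18.00 + (18−17.59)²/17.59 = 0.1729
df = 2
p-value (upper-tail) = 0.91717
At α=0.01: p ≥ α → fail to reject H₀

reject H₀: no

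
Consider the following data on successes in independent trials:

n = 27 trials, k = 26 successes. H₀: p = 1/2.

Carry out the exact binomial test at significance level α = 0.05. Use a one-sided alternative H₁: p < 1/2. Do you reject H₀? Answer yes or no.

reject H₀: no

Exact binomial: n=27, k=26, p₀=1/2=0.5000
P(X≤26) from Σ C(n,i)·p₀^i·(1−p₀)^(n−i)
p-value (one-sided, H₁ less) = 1.00000
At α=0.05: p ≥ α → fail to reject H₀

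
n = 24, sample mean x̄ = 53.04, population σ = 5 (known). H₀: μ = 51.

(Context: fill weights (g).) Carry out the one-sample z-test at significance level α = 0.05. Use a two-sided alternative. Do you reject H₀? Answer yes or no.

SE = σ/√n = 5/√24 = 1.0206
z = (x̄−μ₀)/SE = (53.04−51)/1.0206 = 1.9988
p-value (two-sided) = 0.04563
At α=0.05: p < α → reject H₀

reject H₀: yes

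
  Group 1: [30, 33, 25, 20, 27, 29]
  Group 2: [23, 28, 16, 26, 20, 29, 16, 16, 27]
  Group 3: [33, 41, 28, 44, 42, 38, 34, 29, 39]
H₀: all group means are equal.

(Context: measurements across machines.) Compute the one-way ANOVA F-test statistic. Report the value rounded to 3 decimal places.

Group means [27.33, 22.33, 36.44], grand mean 28.875
SSB = Σnᵢ(x̄ᵢ−x̄)² = 915.069; SSW = ΣΣ(x−x̄ᵢ)² = 601.556
MSB = 915.069/2 = 457.5347; MSW = 601.556/21 = 28.6455
F = MSB/MSW = 15.9723
df = (2, 21)

test statistic = 15.972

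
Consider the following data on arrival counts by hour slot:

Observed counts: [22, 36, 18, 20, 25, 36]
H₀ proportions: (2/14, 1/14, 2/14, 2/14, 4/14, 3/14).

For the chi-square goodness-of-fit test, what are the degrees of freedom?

df = k − 1 = 6 − 1 = 5

degrees of freedom = 5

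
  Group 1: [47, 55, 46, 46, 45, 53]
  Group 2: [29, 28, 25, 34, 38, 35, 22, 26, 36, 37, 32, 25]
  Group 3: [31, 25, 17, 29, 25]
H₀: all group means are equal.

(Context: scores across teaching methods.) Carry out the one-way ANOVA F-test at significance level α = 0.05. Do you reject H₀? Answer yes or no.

Group means [48.67, 30.58, 25.40], grand mean 34.174
SSB = Σnᵢ(x̄ᵢ−x̄)² = 1799.854; SSW = ΣΣ(x−x̄ᵢ)² = 529.450
MSB = 1799.854/2 = 899.9272; MSW = 529.450/20 = 26.4725
F = MSB/MSW = 33.9948
df = (2, 20)
p-value (upper-tail) = 0.00000
At α=0.05: p < α → reject H₀

reject H₀: yes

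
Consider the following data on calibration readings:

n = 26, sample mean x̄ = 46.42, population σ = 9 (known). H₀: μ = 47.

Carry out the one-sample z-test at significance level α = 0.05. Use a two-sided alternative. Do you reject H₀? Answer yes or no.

reject H₀: no

SE = σ/√n = 9/√26 = 1.7650
z = (x̄−μ₀)/SE = (46.42−47)/1.7650 = -0.3286
p-value (two-sided) = 0.74246
At α=0.05: p ≥ α → fail to reject H₀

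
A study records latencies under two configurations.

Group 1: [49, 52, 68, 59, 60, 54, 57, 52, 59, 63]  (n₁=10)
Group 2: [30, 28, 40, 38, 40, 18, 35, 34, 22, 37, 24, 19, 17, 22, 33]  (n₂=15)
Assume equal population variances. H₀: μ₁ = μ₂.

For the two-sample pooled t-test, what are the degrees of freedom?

df = n₁ + n₂ − 2 = 10 + 15 − 2 = 23

degrees of freedom = 23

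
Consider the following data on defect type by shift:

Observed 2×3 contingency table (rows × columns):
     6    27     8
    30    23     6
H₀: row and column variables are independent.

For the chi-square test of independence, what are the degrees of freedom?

df = (r−1)(c−1) = (2−1)·(3−1) = 2

degrees of freedom = 2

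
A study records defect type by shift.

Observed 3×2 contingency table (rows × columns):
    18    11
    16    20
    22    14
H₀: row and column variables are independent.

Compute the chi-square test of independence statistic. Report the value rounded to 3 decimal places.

Row totals [29, 36, 36], col totals [56, 45], n=101
χ² = (18−16.08)²/16.08 + (11−12.92)²/12.92 + (16−19.96)²/19.96 + (20−16.04)²/16.04 + (22−19.96)²/19.96 + (14−16.04)²/16.04 = 2.7464
df = 2

test statistic = 2.746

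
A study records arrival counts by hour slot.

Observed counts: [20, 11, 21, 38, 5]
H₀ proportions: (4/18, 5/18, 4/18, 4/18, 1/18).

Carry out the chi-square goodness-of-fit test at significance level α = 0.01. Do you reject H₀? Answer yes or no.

reject H₀: yes

n = 95; E_i = n·p_i = [21.11, 26.39, 21.11, 21.11, 5.28]
χ² = (20−21.11)²/21.11 + (11−26.39)²/26.39 + (21−21.11)²/21.11 + (38−21.11)²/21.11 + (5−5.28)²/5.28 = 22.5589
df = 4
p-value (upper-tail) = 0.00016
At α=0.01: p < α → reject H₀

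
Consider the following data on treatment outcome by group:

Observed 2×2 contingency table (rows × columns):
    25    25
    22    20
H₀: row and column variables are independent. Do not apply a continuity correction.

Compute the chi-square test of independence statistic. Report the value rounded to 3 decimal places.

Row totals [50, 42], col totals [47, 45], n=92
χ² = (25−25.54)²/25.54 + (25−24.46)²/24.46 + (22−21.46)²/21.46 + (20−20.54)²/20.54 = 0.0518
df = 1

test statistic = 0.052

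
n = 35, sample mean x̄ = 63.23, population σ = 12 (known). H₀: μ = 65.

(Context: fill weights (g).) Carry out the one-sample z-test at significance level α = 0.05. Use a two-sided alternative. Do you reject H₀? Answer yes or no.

reject H₀: no

SE = σ/√n = 12/√35 = 2.0284
z = (x̄−μ₀)/SE = (63.23−65)/2.0284 = -0.8726
p-value (two-sided) = 0.38287
At α=0.05: p ≥ α → fail to reject H₀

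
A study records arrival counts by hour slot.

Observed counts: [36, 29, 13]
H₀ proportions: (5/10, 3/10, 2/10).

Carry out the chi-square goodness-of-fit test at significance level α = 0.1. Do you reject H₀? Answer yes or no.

reject H₀: no

n = 78; E_i = n·p_i = [39.00, 23.40, 15.60]
χ² = (36−39.00)²/39.00 + (29−23.40)²/23.40 + (13−15.60)²/15.60 = 2.0043
df = 2
p-value (upper-tail) = 0.36709
At α=0.1: p ≥ α → fail to reject H₀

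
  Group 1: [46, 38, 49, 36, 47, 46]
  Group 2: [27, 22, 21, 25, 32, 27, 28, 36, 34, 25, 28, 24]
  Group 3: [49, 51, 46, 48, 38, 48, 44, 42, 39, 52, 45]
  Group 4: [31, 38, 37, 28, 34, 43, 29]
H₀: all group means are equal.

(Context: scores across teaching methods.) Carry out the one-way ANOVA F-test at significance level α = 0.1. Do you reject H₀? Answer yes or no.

Group means [43.67, 27.42, 45.64, 34.29], grand mean 37.028
SSB = Σnᵢ(x̄ᵢ−x̄)² = 2240.748; SSW = ΣΣ(x−x̄ᵢ)² = 760.224
MSB = 2240.748/3 = 746.9161; MSW = 760.224/32 = 23.7570
F = MSB/MSW = 31.4398
df = (3, 32)
p-value (upper-tail) = 0.00000
At α=0.1: p < α → reject H₀

reject H₀: yes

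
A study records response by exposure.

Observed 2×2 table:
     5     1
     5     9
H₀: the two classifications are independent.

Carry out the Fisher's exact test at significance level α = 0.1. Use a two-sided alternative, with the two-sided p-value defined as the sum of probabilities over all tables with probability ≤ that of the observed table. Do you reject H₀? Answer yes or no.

Margins: r₁=6, r₂=14, c₁=10, c₂=10, n=20
p_obs = C(6,5)·C(14,5)/C(20,10); sum pmf over tables with pmf ≤ p_obs
p-value (two-sided) = 0.14087
At α=0.1: p ≥ α → fail to reject H₀

reject H₀: no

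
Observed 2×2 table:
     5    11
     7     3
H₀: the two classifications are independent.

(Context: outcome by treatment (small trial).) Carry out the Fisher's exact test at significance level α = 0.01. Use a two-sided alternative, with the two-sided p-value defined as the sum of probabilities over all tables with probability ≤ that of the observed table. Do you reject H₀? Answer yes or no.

Margins: r₁=16, r₂=10, c₁=12, c₂=14, n=26
p_obs = C(16,5)·C(10,7)/C(26,12); sum pmf over tables with pmf ≤ p_obs
p-value (two-sided) = 0.10537
At α=0.01: p ≥ α → fail to reject H₀

reject H₀: no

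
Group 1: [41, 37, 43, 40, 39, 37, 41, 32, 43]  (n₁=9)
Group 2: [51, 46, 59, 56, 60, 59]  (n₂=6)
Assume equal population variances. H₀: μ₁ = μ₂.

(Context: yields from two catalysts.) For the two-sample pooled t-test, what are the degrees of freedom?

df = n₁ + n₂ − 2 = 9 + 6 − 2 = 13

degrees of freedom = 13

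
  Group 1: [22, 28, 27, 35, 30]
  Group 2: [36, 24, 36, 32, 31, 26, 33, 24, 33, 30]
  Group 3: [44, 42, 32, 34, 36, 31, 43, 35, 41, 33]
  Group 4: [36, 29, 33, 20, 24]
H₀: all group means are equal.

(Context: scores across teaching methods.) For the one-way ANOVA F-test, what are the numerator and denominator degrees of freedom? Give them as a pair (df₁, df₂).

k = 4 groups, N = 30 total
df = (k−1, N−k) = (4−1, 30−4) = (3, 26)

degrees of freedom = [3, 26]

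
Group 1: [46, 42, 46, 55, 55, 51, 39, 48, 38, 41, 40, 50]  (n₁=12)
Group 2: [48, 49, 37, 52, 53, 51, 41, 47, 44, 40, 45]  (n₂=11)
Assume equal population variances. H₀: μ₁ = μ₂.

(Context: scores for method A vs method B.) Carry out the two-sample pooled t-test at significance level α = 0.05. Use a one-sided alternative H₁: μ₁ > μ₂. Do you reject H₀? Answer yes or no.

reject H₀: no

x̄₁=45.917, s₁=6.007, n₁=12
x̄₂=46.091, s₂=5.205, n₂=11
s_p² = [11·6.007² + 10·5.205²]/21 = 31.8012
SE = √(s_p²·(1/12+1/11)) = 2.3540
t = (45.917−46.091)/2.3540 = -0.0740
df = 21
p-value (one-sided, H₁ greater) = 0.52915
At α=0.05: p ≥ α → fail to reject H₀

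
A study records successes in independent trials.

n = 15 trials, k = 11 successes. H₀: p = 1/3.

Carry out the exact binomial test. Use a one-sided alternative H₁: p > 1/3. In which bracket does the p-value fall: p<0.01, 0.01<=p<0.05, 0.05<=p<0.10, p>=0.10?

Exact binomial: n=15, k=11, p₀=1/3=0.3333
P(X≥11) from Σ C(n,i)·p₀^i·(1−p₀)^(n−i)
p-value (one-sided, H₁ greater) = 0.00181
→ bracket: p<0.01

p-value bracket: p<0.01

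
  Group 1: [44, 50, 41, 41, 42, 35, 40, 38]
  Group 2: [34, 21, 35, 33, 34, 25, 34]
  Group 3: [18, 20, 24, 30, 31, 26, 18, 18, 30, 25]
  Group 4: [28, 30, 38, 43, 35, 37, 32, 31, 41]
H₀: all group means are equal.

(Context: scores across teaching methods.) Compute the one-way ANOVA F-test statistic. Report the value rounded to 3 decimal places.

Group means [41.38, 30.86, 24.00, 35.00], grand mean 32.412
SSB = Σnᵢ(x̄ᵢ−x̄)² = 1427.503; SSW = ΣΣ(x−x̄ᵢ)² = 780.732
MSB = 1427.503/3 = 475.8344; MSW = 780.732/30 = 26.0244
F = MSB/MSW = 18.2842
df = (3, 30)

test statistic = 18.284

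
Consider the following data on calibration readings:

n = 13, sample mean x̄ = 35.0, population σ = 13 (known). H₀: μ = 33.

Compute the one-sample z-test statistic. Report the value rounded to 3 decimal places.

SE = σ/√n = 13/√13 = 3.6056
z = (x̄−μ₀)/SE = (35.0−33)/3.6056 = 0.5547

test statistic = 0.555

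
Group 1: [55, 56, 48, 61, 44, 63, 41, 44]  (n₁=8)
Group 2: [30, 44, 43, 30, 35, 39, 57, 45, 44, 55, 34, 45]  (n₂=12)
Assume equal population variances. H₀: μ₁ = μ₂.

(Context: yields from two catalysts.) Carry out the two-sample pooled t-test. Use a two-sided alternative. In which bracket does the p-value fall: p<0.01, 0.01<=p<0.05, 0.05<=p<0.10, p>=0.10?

p-value bracket: 0.01<=p<0.05

x̄₁=51.500, s₁=8.367, n₁=8
x̄₂=41.750, s₂=8.688, n₂=12
s_p² = [7·8.367² + 11·8.688²]/18 = 73.3472
SE = √(s_p²·(1/8+1/12)) = 3.9090
t = (51.500−41.750)/3.9090 = 2.4942
df = 18
p-value (two-sided) = 0.02258
→ bracket: 0.01<=p<0.05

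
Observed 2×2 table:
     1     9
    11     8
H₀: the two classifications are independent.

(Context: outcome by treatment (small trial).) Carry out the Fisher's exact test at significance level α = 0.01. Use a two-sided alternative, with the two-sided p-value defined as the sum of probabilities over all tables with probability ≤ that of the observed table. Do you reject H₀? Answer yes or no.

reject H₀: no

Margins: r₁=10, r₂=19, c₁=12, c₂=17, n=29
p_obs = C(10,1)·C(19,11)/C(29,12); sum pmf over tables with pmf ≤ p_obs
p-value (two-sided) = 0.01909
At α=0.01: p ≥ α → fail to reject H₀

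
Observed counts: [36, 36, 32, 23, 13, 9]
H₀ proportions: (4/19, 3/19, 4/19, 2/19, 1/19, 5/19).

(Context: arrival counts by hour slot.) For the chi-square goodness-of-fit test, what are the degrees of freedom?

degrees of freedom = 5

df = k − 1 = 6 − 1 = 5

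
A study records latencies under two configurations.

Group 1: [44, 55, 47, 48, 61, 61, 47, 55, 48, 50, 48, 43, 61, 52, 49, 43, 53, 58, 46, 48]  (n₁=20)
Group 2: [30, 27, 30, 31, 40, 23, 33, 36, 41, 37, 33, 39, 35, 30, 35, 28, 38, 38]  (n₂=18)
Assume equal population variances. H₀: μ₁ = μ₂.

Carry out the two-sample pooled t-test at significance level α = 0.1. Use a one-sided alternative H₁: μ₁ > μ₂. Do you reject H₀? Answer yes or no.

reject H₀: yes

x̄₁=50.850, s₁=5.896, n₁=20
x̄₂=33.556, s₂=4.961, n₂=18
s_p² = [19·5.896² + 17·4.961²]/36 = 29.9721
SE = √(s_p²·(1/20+1/18)) = 1.7787
t = (50.850−33.556)/1.7787 = 9.7232
df = 36
p-value (one-sided, H₁ greater) = 0.00000
At α=0.1: p < α → reject H₀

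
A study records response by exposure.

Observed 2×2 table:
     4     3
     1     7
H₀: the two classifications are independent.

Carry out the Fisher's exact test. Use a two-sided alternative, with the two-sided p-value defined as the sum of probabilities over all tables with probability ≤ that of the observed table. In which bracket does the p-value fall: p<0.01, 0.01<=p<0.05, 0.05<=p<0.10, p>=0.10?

p-value bracket: p>=0.10

Margins: r₁=7, r₂=8, c₁=5, c₂=10, n=15
p_obs = C(7,4)·C(8,1)/C(15,5); sum pmf over tables with pmf ≤ p_obs
p-value (two-sided) = 0.11888
→ bracket: p>=0.10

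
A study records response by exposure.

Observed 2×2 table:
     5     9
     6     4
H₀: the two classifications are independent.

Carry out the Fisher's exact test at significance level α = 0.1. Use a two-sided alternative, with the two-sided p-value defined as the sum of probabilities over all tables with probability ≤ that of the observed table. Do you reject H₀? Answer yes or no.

Margins: r₁=14, r₂=10, c₁=11, c₂=13, n=24
p_obs = C(14,5)·C(10,6)/C(24,11); sum pmf over tables with pmf ≤ p_obs
p-value (two-sided) = 0.40810
At α=0.1: p ≥ α → fail to reject H₀

reject H₀: no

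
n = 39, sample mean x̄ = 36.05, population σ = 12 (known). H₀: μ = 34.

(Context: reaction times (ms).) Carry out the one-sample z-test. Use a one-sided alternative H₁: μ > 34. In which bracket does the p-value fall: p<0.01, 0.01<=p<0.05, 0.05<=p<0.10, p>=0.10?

SE = σ/√n = 12/√39 = 1.9215
z = (x̄−μ₀)/SE = (36.05−34)/1.9215 = 1.0669
p-value (one-sided, H₁ greater) = 0.14302
→ bracket: p>=0.10

p-value bracket: p>=0.10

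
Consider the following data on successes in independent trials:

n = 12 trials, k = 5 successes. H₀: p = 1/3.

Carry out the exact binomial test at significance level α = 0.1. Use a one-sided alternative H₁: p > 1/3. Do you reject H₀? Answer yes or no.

reject H₀: no

Exact binomial: n=12, k=5, p₀=1/3=0.3333
P(X≥5) from Σ C(n,i)·p₀^i·(1−p₀)^(n−i)
p-value (one-sided, H₁ greater) = 0.36848
At α=0.1: p ≥ α → fail to reject H₀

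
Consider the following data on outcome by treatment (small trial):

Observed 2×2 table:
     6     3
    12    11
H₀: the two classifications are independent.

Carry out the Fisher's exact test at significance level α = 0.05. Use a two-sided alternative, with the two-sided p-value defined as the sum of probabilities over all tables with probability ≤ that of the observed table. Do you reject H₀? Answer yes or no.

reject H₀: no

Margins: r₁=9, r₂=23, c₁=18, c₂=14, n=32
p_obs = C(9,6)·C(23,12)/C(32,18); sum pmf over tables with pmf ≤ p_obs
p-value (two-sided) = 0.69423
At α=0.05: p ≥ α → fail to reject H₀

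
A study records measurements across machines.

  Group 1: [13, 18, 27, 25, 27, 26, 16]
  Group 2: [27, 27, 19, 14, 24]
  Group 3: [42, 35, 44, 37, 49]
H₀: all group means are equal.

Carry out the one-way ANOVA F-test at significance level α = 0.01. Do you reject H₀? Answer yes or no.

reject H₀: yes

Group means [21.71, 22.20, 41.40], grand mean 27.647
SSB = Σnᵢ(x̄ᵢ−x̄)² = 1340.454; SSW = ΣΣ(x−x̄ᵢ)² = 459.429
MSB = 1340.454/2 = 670.2269; MSW = 459.429/14 = 32.8163
F = MSB/MSW = 20.4236
df = (2, 14)
p-value (upper-tail) = 0.00007
At α=0.01: p < α → reject H₀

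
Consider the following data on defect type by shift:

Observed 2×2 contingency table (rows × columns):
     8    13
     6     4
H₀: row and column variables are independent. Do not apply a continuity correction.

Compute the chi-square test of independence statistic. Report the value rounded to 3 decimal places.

Row totals [21, 10], col totals [14, 17], n=31
χ² = (8−9.48)²/9.48 + (13−11.52)²/11.52 + (6−4.52)²/4.52 + (4−5.48)²/5.48 = 1.3124
df = 1

test statistic = 1.312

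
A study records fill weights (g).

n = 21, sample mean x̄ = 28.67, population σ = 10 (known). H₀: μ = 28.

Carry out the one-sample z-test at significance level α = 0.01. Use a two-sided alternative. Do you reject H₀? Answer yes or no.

SE = σ/√n = 10/√21 = 2.1822
z = (x̄−μ₀)/SE = (28.67−28)/2.1822 = 0.3070
p-value (two-sided) = 0.75882
At α=0.01: p ≥ α → fail to reject H₀

reject H₀: no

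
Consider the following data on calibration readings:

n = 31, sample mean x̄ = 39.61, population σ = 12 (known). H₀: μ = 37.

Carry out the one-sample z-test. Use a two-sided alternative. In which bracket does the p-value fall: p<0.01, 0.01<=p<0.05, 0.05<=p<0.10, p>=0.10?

SE = σ/√n = 12/√31 = 2.1553
z = (x̄−μ₀)/SE = (39.61−37)/2.1553 = 1.2110
p-value (two-sided) = 0.22590
→ bracket: p>=0.10

p-value bracket: p>=0.10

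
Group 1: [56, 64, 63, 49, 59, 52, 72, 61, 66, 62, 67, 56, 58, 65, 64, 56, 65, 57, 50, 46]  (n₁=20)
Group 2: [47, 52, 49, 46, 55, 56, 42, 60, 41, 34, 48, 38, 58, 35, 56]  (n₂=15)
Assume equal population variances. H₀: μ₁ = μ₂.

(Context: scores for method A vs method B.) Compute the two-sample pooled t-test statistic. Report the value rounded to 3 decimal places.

x̄₁=59.400, s₁=6.731, n₁=20
x̄₂=47.800, s₂=8.419, n₂=15
s_p² = [19·6.731² + 14·8.419²]/33 = 56.1576
SE = √(s_p²·(1/20+1/15)) = 2.5596
t = (59.400−47.800)/2.5596 = 4.5319
df = 33

test statistic = 4.532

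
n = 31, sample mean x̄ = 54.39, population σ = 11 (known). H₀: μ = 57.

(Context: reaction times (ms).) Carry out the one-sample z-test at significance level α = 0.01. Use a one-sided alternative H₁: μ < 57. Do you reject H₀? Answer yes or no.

SE = σ/√n = 11/√31 = 1.9757
z = (x̄−μ₀)/SE = (54.39−57)/1.9757 = -1.3211
p-value (one-sided, H₁ less) = 0.09324
At α=0.01: p ≥ α → fail to reject H₀

reject H₀: no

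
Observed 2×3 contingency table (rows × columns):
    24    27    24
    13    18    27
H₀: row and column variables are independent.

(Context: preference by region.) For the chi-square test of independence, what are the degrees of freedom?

df = (r−1)(c−1) = (2−1)·(3−1) = 2

degrees of freedom = 2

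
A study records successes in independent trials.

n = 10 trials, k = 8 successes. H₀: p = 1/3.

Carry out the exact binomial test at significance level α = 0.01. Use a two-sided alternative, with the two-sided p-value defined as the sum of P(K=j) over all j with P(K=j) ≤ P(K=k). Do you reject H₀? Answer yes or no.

Exact binomial: n=10, k=8, p₀=1/3=0.3333
P(X=j) = C(n,j)·p₀^j·(1−p₀)^(n−j); p = Σ P(X=j) over j with P(X=j) ≤ P(X=8)
p-value (two-sided) = 0.00340
At α=0.01: p < α → reject H₀

reject H₀: yes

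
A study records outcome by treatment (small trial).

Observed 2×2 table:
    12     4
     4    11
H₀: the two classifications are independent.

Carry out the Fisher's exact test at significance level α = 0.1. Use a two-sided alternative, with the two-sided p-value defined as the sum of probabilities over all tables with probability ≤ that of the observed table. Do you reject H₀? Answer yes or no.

reject H₀: yes

Margins: r₁=16, r₂=15, c₁=16, c₂=15, n=31
p_obs = C(16,12)·C(15,4)/C(31,16); sum pmf over tables with pmf ≤ p_obs
p-value (two-sided) = 0.01211
At α=0.1: p < α → reject H₀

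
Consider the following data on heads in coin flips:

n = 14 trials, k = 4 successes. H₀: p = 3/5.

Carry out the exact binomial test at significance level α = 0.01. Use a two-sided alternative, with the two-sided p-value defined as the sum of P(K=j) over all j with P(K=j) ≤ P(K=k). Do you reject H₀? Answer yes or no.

Exact binomial: n=14, k=4, p₀=3/5=0.6000
P(X=j) = C(n,j)·p₀^j·(1−p₀)^(n−j); p = Σ P(X=j) over j with P(X=j) ≤ P(X=4)
p-value (two-sided) = 0.02561
At α=0.01: p ≥ α → fail to reject H₀

reject H₀: no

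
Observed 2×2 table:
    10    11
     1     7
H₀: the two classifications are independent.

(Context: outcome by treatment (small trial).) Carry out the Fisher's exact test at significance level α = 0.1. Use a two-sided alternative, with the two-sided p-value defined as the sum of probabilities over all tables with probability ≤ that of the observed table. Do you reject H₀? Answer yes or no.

Margins: r₁=21, r₂=8, c₁=11, c₂=18, n=29
p_obs = C(21,10)·C(8,1)/C(29,11); sum pmf over tables with pmf ≤ p_obs
p-value (two-sided) = 0.10965
At α=0.1: p ≥ α → fail to reject H₀

reject H₀: no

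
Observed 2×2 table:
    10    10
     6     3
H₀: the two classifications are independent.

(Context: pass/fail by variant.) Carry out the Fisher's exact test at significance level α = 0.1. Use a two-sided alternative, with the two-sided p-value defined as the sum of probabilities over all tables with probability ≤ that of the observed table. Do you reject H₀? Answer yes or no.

reject H₀: no

Margins: r₁=20, r₂=9, c₁=16, c₂=13, n=29
p_obs = C(20,10)·C(9,6)/C(29,16); sum pmf over tables with pmf ≤ p_obs
p-value (two-sided) = 0.45427
At α=0.1: p ≥ α → fail to reject H₀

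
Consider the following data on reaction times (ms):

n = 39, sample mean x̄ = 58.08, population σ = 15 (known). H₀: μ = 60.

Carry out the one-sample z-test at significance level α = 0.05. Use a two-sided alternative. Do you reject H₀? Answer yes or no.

reject H₀: no

SE = σ/√n = 15/√39 = 2.4019
z = (x̄−μ₀)/SE = (58.08−60)/2.4019 = -0.7994
p-value (two-sided) = 0.42408
At α=0.05: p ≥ α → fail to reject H₀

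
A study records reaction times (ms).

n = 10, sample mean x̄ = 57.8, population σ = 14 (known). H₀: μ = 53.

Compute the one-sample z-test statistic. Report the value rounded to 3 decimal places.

SE = σ/√n = 14/√10 = 4.4272
z = (x̄−μ₀)/SE = (57.8−53)/4.4272 = 1.0842

test statistic = 1.084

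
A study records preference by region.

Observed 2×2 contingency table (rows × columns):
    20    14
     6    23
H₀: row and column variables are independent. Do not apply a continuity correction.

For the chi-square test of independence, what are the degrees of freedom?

degrees of freedom = 1

df = (r−1)(c−1) = (2−1)·(2−1) = 1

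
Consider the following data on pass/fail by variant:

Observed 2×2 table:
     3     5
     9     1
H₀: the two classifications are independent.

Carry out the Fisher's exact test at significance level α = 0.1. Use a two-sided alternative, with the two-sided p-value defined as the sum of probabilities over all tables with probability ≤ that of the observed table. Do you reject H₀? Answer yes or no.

Margins: r₁=8, r₂=10, c₁=12, c₂=6, n=18
p_obs = C(8,3)·C(10,9)/C(18,12); sum pmf over tables with pmf ≤ p_obs
p-value (two-sided) = 0.04299
At α=0.1: p < α → reject H₀

reject H₀: yes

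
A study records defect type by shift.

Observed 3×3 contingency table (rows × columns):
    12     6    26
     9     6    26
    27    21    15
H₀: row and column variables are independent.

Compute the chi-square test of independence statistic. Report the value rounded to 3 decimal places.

Row totals [44, 41, 63], col totals [48, 33, 67], n=148
χ² = (12−14.27)²/14.27 + (6−9.81)²/9.81 + (26−19.92)²/19.92 + (9−13.30)²/13.30 + (6−9.14)²/9.14 + (26−18.56)²/18.56 + (27−20.43)²/20.43 + (21−14.05)²/14.05 + (15−28.52)²/28.52 = 21.1098
df = 4

test statistic = 21.110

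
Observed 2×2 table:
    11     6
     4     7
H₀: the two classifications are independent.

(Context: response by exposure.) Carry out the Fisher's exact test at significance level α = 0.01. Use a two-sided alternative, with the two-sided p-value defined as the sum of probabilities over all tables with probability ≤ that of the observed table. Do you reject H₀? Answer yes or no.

Margins: r₁=17, r₂=11, c₁=15, c₂=13, n=28
p_obs = C(17,11)·C(11,4)/C(28,15); sum pmf over tables with pmf ≤ p_obs
p-value (two-sided) = 0.24581
At α=0.01: p ≥ α → fail to reject H₀

reject H₀: no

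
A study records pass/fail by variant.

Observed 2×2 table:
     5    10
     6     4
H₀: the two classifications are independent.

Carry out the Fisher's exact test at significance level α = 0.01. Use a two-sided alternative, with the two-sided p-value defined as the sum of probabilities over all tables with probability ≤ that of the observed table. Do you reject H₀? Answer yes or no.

Margins: r₁=15, r₂=10, c₁=11, c₂=14, n=25
p_obs = C(15,5)·C(10,6)/C(25,11); sum pmf over tables with pmf ≤ p_obs
p-value (two-sided) = 0.24063
At α=0.01: p ≥ α → fail to reject H₀

reject H₀: no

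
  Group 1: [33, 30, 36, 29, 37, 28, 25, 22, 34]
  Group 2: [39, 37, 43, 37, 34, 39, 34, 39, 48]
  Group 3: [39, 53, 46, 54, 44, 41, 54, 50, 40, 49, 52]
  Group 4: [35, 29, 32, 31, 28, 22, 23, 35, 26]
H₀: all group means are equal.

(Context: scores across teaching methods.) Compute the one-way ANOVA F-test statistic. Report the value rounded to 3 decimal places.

test statistic = 28.759

Group means [30.44, 38.89, 47.45, 29.00], grand mean 37.026
SSB = Σnᵢ(x̄ᵢ−x̄)² = 2197.135; SSW = ΣΣ(x−x̄ᵢ)² = 865.838
MSB = 2197.135/3 = 732.3784; MSW = 865.838/34 = 25.4658
F = MSB/MSW = 28.7593
df = (3, 34)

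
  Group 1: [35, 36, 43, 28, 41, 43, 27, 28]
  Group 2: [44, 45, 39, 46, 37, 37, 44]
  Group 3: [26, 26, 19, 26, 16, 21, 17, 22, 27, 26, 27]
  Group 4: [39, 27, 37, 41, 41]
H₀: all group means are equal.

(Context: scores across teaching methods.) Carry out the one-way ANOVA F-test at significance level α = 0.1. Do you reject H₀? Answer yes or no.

Group means [35.12, 41.71, 23.00, 37.00], grand mean 32.613
SSB = Σnᵢ(x̄ᵢ−x̄)² = 1743.051; SSW = ΣΣ(x−x̄ᵢ)² = 728.304
MSB = 1743.051/3 = 581.0171; MSW = 728.304/27 = 26.9742
F = MSB/MSW = 21.5397
df = (3, 27)
p-value (upper-tail) = 0.00000
At α=0.1: p < α → reject H₀

reject H₀: yes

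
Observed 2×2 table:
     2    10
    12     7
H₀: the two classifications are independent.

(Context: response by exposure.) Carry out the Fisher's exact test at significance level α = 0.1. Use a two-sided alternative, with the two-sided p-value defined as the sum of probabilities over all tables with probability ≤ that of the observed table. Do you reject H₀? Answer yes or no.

Margins: r₁=12, r₂=19, c₁=14, c₂=17, n=31
p_obs = C(12,2)·C(19,12)/C(31,14); sum pmf over tables with pmf ≤ p_obs
p-value (two-sided) = 0.02447
At α=0.1: p < α → reject H₀

reject H₀: yes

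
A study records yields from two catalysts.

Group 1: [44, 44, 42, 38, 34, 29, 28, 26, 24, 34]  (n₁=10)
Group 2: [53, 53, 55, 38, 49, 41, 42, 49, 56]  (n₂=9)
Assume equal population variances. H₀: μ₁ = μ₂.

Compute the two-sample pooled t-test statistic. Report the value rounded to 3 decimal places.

test statistic = -4.348

x̄₁=34.300, s₁=7.484, n₁=10
x̄₂=48.444, s₂=6.598, n₂=9
s_p² = [9·7.484² + 8·6.598²]/17 = 50.1366
SE = √(s_p²·(1/10+1/9)) = 3.2534
t = (34.300−48.444)/3.2534 = -4.3476
df = 17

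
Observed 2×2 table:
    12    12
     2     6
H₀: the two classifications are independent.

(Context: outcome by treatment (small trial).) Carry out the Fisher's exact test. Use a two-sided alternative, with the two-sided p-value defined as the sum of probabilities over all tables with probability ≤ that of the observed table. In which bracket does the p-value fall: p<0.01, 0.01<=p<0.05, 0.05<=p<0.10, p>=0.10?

Margins: r₁=24, r₂=8, c₁=14, c₂=18, n=32
p_obs = C(24,12)·C(8,2)/C(32,14); sum pmf over tables with pmf ≤ p_obs
p-value (two-sided) = 0.41228
→ bracket: p>=0.10

p-value bracket: p>=0.10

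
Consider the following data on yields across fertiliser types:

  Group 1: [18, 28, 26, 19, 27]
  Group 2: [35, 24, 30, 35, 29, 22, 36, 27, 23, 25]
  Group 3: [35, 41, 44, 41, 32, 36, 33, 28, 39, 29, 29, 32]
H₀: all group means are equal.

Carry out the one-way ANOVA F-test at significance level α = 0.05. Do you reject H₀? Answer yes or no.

Group means [23.60, 28.60, 34.92], grand mean 30.481
SSB = Σnᵢ(x̄ᵢ−x̄)² = 508.224; SSW = ΣΣ(x−x̄ᵢ)² = 652.517
MSB = 508.224/2 = 254.1120; MSW = 652.517/24 = 27.1882
F = MSB/MSW = 9.3464
df = (2, 24)
p-value (upper-tail) = 0.00100
At α=0.05: p < α → reject H₀

reject H₀: yes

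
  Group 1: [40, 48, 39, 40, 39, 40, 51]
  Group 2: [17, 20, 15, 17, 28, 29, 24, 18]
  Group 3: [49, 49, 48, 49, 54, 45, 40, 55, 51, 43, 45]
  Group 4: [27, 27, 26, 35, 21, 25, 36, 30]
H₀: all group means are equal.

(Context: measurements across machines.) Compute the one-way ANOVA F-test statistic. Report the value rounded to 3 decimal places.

test statistic = 56.716

Group means [42.43, 21.00, 48.00, 28.38], grand mean 35.882
SSB = Σnᵢ(x̄ᵢ−x̄)² = 4137.940; SSW = ΣΣ(x−x̄ᵢ)² = 729.589
MSB = 4137.940/3 = 1379.3134; MSW = 729.589/30 = 24.3196
F = MSB/MSW = 56.7160
df = (3, 30)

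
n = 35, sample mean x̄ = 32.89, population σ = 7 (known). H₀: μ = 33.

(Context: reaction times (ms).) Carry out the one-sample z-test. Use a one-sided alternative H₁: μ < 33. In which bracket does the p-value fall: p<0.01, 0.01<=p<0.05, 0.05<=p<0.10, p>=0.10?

SE = σ/√n = 7/√35 = 1.1832
z = (x̄−μ₀)/SE = (32.89−33)/1.1832 = -0.0930
p-value (one-sided, H₁ less) = 0.46296
→ bracket: p>=0.10

p-value bracket: p>=0.10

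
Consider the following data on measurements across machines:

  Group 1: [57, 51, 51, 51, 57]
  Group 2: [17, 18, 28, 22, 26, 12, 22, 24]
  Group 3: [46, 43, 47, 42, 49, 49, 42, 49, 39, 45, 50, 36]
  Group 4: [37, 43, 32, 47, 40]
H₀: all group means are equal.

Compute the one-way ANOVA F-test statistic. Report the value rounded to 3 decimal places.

test statistic = 59.546

Group means [53.40, 21.12, 44.75, 39.80], grand mean 39.067
SSB = Σnᵢ(x̄ᵢ−x̄)² = 3992.742; SSW = ΣΣ(x−x̄ᵢ)² = 581.125
MSB = 3992.742/3 = 1330.9139; MSW = 581.125/26 = 22.3510
F = MSB/MSW = 59.5462
df = (3, 26)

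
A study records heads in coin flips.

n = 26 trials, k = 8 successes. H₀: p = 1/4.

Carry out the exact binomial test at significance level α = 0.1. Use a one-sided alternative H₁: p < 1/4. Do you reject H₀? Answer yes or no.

reject H₀: no

Exact binomial: n=26, k=8, p₀=1/4=0.2500
P(X≤8) from Σ C(n,i)·p₀^i·(1−p₀)^(n−i)
p-value (one-sided, H₁ less) = 0.81955
At α=0.1: p ≥ α → fail to reject H₀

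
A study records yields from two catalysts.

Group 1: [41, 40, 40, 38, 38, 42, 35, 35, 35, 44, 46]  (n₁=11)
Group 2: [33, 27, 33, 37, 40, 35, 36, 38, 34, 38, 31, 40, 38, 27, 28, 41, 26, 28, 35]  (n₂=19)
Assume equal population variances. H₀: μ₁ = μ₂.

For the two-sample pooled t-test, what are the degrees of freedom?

df = n₁ + n₂ − 2 = 11 + 19 − 2 = 28

degrees of freedom = 28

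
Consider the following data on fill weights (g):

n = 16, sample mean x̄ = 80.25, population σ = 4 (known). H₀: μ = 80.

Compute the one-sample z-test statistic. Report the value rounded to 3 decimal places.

test statistic = 0.250

SE = σ/√n = 4/√16 = 1.0000
z = (x̄−μ₀)/SE = (80.25−80)/1.0000 = 0.2500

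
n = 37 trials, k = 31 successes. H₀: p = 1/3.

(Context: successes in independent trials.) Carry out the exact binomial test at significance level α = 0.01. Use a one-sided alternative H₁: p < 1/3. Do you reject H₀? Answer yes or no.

reject H₀: no

Exact binomial: n=37, k=31, p₀=1/3=0.3333
P(X≤31) from Σ C(n,i)·p₀^i·(1−p₀)^(n−i)
p-value (one-sided, H₁ less) = 1.00000
At α=0.01: p ≥ α → fail to reject H₀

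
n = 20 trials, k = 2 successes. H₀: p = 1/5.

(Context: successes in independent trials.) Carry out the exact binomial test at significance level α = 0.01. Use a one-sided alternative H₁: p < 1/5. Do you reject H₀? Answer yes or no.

reject H₀: no

Exact binomial: n=20, k=2, p₀=1/5=0.2000
P(X≤2) from Σ C(n,i)·p₀^i·(1−p₀)^(n−i)
p-value (one-sided, H₁ less) = 0.20608
At α=0.01: p ≥ α → fail to reject H₀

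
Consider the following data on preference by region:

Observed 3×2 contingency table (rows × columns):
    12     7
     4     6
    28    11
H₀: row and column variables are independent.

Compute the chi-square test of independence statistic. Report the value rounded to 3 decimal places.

Row totals [19, 10, 39], col totals [44, 24], n=68
χ² = (12−12.29)²/12.29 + (7−6.71)²/6.71 + (4−6.47)²/6.47 + (6−3.53)²/3.53 + (28−25.24)²/25.24 + (11−13.76)²/13.76 = 3.5509
df = 2

test statistic = 3.551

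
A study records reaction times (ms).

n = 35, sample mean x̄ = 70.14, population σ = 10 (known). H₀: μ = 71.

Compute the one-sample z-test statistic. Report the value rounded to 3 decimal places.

SE = σ/√n = 10/√35 = 1.6903
z = (x̄−μ₀)/SE = (70.14−71)/1.6903 = -0.5088

test statistic = -0.509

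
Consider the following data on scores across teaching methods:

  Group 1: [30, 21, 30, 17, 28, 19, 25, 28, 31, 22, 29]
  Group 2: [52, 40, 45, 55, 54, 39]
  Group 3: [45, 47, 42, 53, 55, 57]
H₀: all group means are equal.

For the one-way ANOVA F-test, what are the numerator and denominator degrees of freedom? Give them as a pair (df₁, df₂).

k = 3 groups, N = 23 total
df = (k−1, N−k) = (3−1, 23−3) = (2, 20)

degrees of freedom = [2, 20]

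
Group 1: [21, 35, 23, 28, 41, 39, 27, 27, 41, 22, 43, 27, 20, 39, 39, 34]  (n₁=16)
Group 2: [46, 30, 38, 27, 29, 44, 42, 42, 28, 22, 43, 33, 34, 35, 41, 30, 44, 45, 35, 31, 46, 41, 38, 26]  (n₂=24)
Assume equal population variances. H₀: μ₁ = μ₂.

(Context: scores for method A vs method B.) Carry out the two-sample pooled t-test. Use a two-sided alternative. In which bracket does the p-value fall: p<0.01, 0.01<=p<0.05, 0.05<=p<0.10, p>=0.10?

p-value bracket: 0.05<=p<0.10

x̄₁=31.625, s₁=8.074, n₁=16
x̄₂=36.250, s₂=7.188, n₂=24
s_p² = [15·8.074² + 23·7.188²]/38 = 57.0066
SE = √(s_p²·(1/16+1/24)) = 2.4368
t = (31.625−36.250)/2.4368 = -1.8980
df = 38
p-value (two-sided) = 0.06532
→ bracket: 0.05<=p<0.10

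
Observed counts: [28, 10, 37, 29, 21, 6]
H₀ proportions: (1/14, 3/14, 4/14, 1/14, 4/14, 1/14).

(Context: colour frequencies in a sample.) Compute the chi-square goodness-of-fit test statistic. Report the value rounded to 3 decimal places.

test statistic = 98.433

n = 131; E_i = n·p_i = [9.36, 28.07, 37.43, 9.36, 37.43, 9.36]
χ² = (28−9.36)²/9.36 + (10−28.07)²/28.07 + (37−37.43)²/37.43 + (29−9.36)²/9.36 + (21−37.43)²/37.43 + (6−9.36)²/9.36 = 98.4326
df = 5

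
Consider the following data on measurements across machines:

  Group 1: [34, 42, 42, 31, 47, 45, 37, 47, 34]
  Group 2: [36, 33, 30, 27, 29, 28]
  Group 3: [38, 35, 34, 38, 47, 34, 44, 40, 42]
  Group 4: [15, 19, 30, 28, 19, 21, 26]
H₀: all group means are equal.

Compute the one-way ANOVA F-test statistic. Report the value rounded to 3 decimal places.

Group means [39.89, 30.50, 39.11, 22.57], grand mean 33.935
SSB = Σnᵢ(x̄ᵢ−x̄)² = 1534.879; SSW = ΣΣ(x−x̄ᵢ)² = 698.992
MSB = 1534.879/3 = 511.6263; MSW = 698.992/27 = 25.8886
F = MSB/MSW = 19.7626
df = (3, 27)

test statistic = 19.763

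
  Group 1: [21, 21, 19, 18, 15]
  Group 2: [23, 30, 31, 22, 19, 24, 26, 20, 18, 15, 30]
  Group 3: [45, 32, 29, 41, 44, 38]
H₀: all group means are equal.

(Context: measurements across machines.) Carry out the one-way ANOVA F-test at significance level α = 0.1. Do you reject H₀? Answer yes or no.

Group means [18.80, 23.45, 38.17], grand mean 26.409
SSB = Σnᵢ(x̄ᵢ−x̄)² = 1214.958; SSW = ΣΣ(x−x̄ᵢ)² = 520.361
MSB = 1214.958/2 = 607.4788; MSW = 520.361/19 = 27.3874
F = MSB/MSW = 22.1810
df = (2, 19)
p-value (upper-tail) = 0.00001
At α=0.1: p < α → reject H₀

reject H₀: yes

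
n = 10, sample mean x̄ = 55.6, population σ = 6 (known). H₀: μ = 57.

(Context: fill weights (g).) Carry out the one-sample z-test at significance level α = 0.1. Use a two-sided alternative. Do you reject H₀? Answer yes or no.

reject H₀: no

SE = σ/√n = 6/√10 = 1.8974
z = (x̄−μ₀)/SE = (55.6−57)/1.8974 = -0.7379
p-value (two-sided) = 0.46060
At α=0.1: p ≥ α → fail to reject H₀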